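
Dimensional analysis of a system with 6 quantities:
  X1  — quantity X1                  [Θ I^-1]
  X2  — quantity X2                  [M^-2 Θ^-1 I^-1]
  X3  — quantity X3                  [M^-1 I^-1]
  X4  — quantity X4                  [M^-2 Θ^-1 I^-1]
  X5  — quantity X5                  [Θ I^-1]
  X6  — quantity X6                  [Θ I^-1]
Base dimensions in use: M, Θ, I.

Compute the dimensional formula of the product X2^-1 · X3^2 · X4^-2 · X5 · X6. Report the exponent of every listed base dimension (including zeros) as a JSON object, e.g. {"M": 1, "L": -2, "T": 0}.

Dimensional matrix (M×Θ×I by X1×X2×X3×X4×X5×X6):
  M: [ 0 -2 -1 -2  0  0]
  Θ: [ 1 -1  0 -1  1  1]
  I: [-1 -1 -1 -1 -1 -1]
  [M]: (-1)·-2+(2)·-1+(-2)·-2+(1)·0+(1)·0 = 4
  [Θ]: (-1)·-1+(2)·0+(-2)·-1+(1)·1+(1)·1 = 5
  [I]: (-1)·-1+(2)·-1+(-2)·-1+(1)·-1+(1)·-1 = -1
⇒ M^4 Θ^5 I^-1

{"M": 4, "Θ": 5, "I": -1}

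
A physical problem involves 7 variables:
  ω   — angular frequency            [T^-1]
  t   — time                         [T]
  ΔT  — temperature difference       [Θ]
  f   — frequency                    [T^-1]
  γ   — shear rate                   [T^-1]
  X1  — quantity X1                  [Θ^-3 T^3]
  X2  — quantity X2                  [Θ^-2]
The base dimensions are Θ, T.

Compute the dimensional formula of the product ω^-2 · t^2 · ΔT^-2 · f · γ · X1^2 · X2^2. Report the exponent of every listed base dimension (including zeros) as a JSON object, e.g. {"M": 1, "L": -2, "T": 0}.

{"Θ": -12, "T": 8}

Write exponents as rows Θ,T / cols ω,t,ΔT,f,γ,X1,X2:
  Θ: [ 0  0  1  0  0 -3 -2]
  T: [-1  1  0 -1 -1  3  0]
  [Θ]: (-2)·0+(2)·0+(-2)·1+(1)·0+(1)·0+(2)·-3+(2)·-2 = -12
  [T]: (-2)·-1+(2)·1+(-2)·0+(1)·-1+(1)·-1+(2)·3+(2)·0 = 8
⇒ Θ^-12 T^8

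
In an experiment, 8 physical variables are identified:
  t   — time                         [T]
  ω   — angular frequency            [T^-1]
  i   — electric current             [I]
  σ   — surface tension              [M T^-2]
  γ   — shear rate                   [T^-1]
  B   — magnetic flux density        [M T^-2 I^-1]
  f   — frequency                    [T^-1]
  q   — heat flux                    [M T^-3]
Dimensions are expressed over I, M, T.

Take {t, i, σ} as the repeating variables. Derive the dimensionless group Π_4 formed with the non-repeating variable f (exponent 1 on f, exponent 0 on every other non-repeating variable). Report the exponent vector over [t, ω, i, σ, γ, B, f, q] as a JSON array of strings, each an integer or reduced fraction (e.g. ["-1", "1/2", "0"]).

["1", "0", "0", "0", "0", "0", "1", "0"]

Dimensional matrix (I×M×T by t×ω×i×σ×γ×B×f×q):
  I: [ 0  0  1  0  0 -1  0  0]
  M: [ 0  0  0  1  0  1  0  1]
  T: [ 1 -1  0 -2 -1 -2 -1 -3]
Echelon form has 3 nonzero rows (pivots: t,i,σ)
Repeat: t,i,σ; free: ω,γ,B,f,q
RREF:
  r0: [   1   -1    0    0   -1    0   -1   -1]
  r1: [   0    0    1    0    0   -1    0    0]
  r2: [   0    0    0    1    0    1    0    1]
Fix exponent of f at 1, ω at 0, γ at 0, B at 0, q at 0; solve each RREF row for its pivot's exponent:
  r0: exp(t) + (-1)·1 = 0 ⇒ exp(t) = 1
  r1: exp(i) + (0)·1 = 0 ⇒ exp(i) = 0
  r2: exp(σ) + (0)·1 = 0 ⇒ exp(σ) = 0
Π_4 = t · f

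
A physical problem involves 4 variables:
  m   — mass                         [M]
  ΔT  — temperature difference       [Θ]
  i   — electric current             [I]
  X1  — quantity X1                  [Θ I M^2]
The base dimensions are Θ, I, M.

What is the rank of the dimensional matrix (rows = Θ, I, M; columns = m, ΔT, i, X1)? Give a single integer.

Exponent matrix [Θ,I,M] × [m,ΔT,i,X1]:
  Θ: [ 0  1  0  1]
  I: [ 0  0  1  1]
  M: [ 1  0  0  2]
RREF → pivots at {m,ΔT,i} ⇒ r = 3

3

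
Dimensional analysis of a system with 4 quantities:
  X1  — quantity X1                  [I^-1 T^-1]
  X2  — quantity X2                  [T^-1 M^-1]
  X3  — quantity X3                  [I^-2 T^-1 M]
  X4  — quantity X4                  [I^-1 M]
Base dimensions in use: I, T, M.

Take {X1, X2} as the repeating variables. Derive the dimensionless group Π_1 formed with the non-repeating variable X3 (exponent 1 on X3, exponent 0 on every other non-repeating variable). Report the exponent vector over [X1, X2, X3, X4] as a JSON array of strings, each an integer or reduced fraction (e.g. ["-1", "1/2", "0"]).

Exponent matrix [I,T,M] × [X1,X2,X3,X4]:
  I: [-1  0 -2 -1]
  T: [-1 -1 -1  0]
  M: [ 0 -1  1  1]
RREF → pivots at {X1,X2} ⇒ r = 2
Pivot set = {X1,X2}, free = {X3,X4}
RREF:
  r0: [   1    0    2    1]
  r1: [   0    1   -1   -1]
  r2: [   0    0    0    0]
Fix exponent of X3 at 1, X4 at 0; solve each RREF row for its pivot's exponent:
  r0: exp(X1) + (2)·1 = 0 ⇒ exp(X1) = -2
  r1: exp(X2) + (-1)·1 = 0 ⇒ exp(X2) = 1
Π_1 = X1^-2 · X2 · X3

["-2", "1", "1", "0"]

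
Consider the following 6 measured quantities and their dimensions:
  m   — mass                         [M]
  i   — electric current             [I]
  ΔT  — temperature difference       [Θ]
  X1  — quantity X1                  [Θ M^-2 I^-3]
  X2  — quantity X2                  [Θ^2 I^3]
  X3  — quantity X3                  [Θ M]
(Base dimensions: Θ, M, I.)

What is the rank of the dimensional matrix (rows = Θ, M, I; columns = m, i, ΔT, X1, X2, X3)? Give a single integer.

3

Exponent matrix [Θ,M,I] × [m,i,ΔT,X1,X2,X3]:
  Θ: [ 0  0  1  1  2  1]
  M: [ 1  0  0 -2  0  1]
  I: [ 0  1  0 -3  3  0]
RREF → pivots at {m,i,ΔT} ⇒ r = 3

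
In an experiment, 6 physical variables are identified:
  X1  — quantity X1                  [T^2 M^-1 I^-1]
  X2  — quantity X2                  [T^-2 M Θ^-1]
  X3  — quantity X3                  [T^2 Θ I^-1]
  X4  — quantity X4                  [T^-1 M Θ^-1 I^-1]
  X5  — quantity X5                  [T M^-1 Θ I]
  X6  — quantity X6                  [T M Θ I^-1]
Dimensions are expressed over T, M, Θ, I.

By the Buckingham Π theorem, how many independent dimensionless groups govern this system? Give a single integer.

Dimensional matrix (T×M×Θ×I by X1×X2×X3×X4×X5×X6):
  T: [ 2 -2  2 -1  1  1]
  M: [-1  1  0  1 -1  1]
  Θ: [ 0 -1  1 -1  1  1]
  I: [-1  0 -1 -1  1 -1]
Row reduction gives pivot columns X1,X2,X3; rank = 3
6 vars − rank 3 = 3 Π groups

3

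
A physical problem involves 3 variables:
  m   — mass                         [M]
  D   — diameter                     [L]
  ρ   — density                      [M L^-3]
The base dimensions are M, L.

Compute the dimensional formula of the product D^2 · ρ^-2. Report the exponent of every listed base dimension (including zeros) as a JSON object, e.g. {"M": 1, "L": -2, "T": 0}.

{"M": -2, "L": 8}

Write exponents as rows M,L / cols m,D,ρ:
  M: [ 1  0  1]
  L: [ 0  1 -3]
  [M]: (2)·0+(-2)·1 = -2
  [L]: (2)·1+(-2)·-3 = 8
⇒ M^-2 L^8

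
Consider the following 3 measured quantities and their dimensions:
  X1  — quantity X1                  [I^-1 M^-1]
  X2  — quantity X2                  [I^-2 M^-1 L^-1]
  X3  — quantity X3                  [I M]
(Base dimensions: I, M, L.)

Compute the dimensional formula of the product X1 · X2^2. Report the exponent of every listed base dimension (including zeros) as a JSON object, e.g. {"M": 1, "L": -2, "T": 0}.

{"I": -5, "M": -3, "L": -2}

Exponent matrix [I,M,L] × [X1,X2,X3]:
  I: [-1 -2  1]
  M: [-1 -1  1]
  L: [ 0 -1  0]
  [I]: (1)·-1+(2)·-2 = -5
  [M]: (1)·-1+(2)·-1 = -3
  [L]: (1)·0+(2)·-1 = -2
⇒ I^-5 M^-3 L^-2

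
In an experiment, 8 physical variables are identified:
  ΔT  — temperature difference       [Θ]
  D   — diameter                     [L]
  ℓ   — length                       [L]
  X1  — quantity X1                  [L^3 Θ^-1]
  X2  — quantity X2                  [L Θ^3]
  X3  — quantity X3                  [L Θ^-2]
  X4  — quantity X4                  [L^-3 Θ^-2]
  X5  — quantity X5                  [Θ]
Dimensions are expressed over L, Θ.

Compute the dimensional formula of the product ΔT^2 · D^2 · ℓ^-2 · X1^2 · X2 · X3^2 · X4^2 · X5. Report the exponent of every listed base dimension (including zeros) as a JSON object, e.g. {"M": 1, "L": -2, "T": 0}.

Dimensional matrix (L×Θ by ΔT×D×ℓ×X1×X2×X3×X4×X5):
  L: [ 0  1  1  3  1  1 -3  0]
  Θ: [ 1  0  0 -1  3 -2 -2  1]
  [L]: (2)·0+(2)·1+(-2)·1+(2)·3+(1)·1+(2)·1+(2)·-3+(1)·0 = 3
  [Θ]: (2)·1+(2)·0+(-2)·0+(2)·-1+(1)·3+(2)·-2+(2)·-2+(1)·1 = -4
⇒ L^3 Θ^-4

{"L": 3, "Θ": -4}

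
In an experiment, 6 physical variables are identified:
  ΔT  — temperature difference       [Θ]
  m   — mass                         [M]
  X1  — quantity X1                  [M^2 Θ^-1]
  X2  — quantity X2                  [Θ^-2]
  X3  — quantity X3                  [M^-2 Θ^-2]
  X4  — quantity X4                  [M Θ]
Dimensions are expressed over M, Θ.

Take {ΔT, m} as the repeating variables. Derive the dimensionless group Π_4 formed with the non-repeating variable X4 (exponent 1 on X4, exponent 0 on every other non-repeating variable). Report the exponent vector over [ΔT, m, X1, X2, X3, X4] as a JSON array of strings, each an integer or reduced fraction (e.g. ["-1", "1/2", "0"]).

Write exponents as rows M,Θ / cols ΔT,m,X1,X2,X3,X4:
  M: [ 0  1  2  0 -2  1]
  Θ: [ 1  0 -1 -2 -2  1]
Row reduction gives pivot columns ΔT,m; rank = 2
Repeat: ΔT,m; free: X1,X2,X3,X4
RREF:
  r0: [   1    0   -1   -2   -2    1]
  r1: [   0    1    2    0   -2    1]
Fix exponent of X4 at 1, X1 at 0, X2 at 0, X3 at 0; solve each RREF row for its pivot's exponent:
  r0: exp(ΔT) + (1)·1 = 0 ⇒ exp(ΔT) = -1
  r1: exp(m) + (1)·1 = 0 ⇒ exp(m) = -1
Π_4 = ΔT^-1 · m^-1 · X4

["-1", "-1", "0", "0", "0", "1"]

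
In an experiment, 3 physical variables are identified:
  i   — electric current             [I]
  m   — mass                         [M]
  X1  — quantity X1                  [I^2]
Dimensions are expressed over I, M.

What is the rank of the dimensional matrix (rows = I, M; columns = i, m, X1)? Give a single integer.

2

Write exponents as rows I,M / cols i,m,X1:
  I: [ 1  0  2]
  M: [ 0  1  0]
Echelon form has 2 nonzero rows (pivots: i,m)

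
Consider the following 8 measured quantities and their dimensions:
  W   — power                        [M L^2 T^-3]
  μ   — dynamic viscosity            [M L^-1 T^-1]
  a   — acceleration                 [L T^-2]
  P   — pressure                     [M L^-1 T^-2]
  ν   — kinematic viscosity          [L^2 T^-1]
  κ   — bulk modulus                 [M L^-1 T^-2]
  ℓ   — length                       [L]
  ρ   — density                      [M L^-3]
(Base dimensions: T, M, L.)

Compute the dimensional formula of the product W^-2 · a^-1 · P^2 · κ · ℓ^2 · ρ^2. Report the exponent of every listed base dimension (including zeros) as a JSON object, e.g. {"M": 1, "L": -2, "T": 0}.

Write exponents as rows T,M,L / cols W,μ,a,P,ν,κ,ℓ,ρ:
  T: [-3 -1 -2 -2 -1 -2  0  0]
  M: [ 1  1  0  1  0  1  0  1]
  L: [ 2 -1  1 -1  2 -1  1 -3]
  [T]: (-2)·-3+(-1)·-2+(2)·-2+(1)·-2+(2)·0+(2)·0 = 2
  [M]: (-2)·1+(-1)·0+(2)·1+(1)·1+(2)·0+(2)·1 = 3
  [L]: (-2)·2+(-1)·1+(2)·-1+(1)·-1+(2)·1+(2)·-3 = -12
⇒ T^2 M^3 L^-12

{"T": 2, "M": 3, "L": -12}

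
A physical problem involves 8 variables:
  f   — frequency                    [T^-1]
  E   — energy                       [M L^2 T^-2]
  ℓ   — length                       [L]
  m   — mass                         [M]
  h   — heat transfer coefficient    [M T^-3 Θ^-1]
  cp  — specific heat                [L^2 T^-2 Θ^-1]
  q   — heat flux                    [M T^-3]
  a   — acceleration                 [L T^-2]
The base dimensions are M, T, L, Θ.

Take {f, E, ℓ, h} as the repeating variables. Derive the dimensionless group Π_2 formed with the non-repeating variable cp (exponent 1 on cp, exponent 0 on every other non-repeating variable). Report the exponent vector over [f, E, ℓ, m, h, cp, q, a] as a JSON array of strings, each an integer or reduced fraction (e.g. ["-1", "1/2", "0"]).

Dimensional matrix (M×T×L×Θ by f×E×ℓ×m×h×cp×q×a):
  M: [ 0  1  0  1  1  0  1  0]
  T: [-1 -2  0  0 -3 -2 -3 -2]
  L: [ 0  2  1  0  0  2  0  1]
  Θ: [ 0  0  0  0 -1 -1  0  0]
Row reduction gives pivot columns f,E,ℓ,h; rank = 4
Pivot set = {f,E,ℓ,h}, free = {m,cp,q,a}
RREF:
  r0: [   1    0    0   -2    0    1    1    2]
  r1: [   0    1    0    1    0   -1    1    0]
  r2: [   0    0    1   -2    0    4   -2    1]
  r3: [   0    0    0    0    1    1    0    0]
Fix exponent of cp at 1, m at 0, q at 0, a at 0; solve each RREF row for its pivot's exponent:
  r0: exp(f) + (1)·1 = 0 ⇒ exp(f) = -1
  r1: exp(E) + (-1)·1 = 0 ⇒ exp(E) = 1
  r2: exp(ℓ) + (4)·1 = 0 ⇒ exp(ℓ) = -4
  r3: exp(h) + (1)·1 = 0 ⇒ exp(h) = -1
Π_2 = f^-1 · E · ℓ^-4 · h^-1 · cp

["-1", "1", "-4", "0", "-1", "1", "0", "0"]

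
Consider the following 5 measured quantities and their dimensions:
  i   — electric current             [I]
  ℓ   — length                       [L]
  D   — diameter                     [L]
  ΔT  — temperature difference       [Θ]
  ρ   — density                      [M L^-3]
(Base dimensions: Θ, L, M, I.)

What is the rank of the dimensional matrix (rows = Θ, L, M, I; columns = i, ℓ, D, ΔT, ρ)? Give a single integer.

4

Write exponents as rows Θ,L,M,I / cols i,ℓ,D,ΔT,ρ:
  Θ: [ 0  0  0  1  0]
  L: [ 0  1  1  0 -3]
  M: [ 0  0  0  0  1]
  I: [ 1  0  0  0  0]
Row reduction gives pivot columns i,ℓ,ΔT,ρ; rank = 4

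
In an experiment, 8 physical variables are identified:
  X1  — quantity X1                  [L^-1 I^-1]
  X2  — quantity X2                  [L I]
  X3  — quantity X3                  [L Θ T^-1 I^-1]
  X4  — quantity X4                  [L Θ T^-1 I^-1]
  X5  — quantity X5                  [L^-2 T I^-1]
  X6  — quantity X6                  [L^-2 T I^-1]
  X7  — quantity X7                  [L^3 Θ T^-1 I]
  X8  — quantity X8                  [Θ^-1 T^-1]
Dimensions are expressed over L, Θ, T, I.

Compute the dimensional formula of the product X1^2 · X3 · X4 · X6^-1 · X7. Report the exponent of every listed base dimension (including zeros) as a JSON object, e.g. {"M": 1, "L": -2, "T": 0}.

Exponent matrix [L,Θ,T,I] × [X1,X2,X3,X4,X5,X6,X7,X8]:
  L: [-1  1  1  1 -2 -2  3  0]
  Θ: [ 0  0  1  1  0  0  1 -1]
  T: [ 0  0 -1 -1  1  1 -1 -1]
  I: [-1  1 -1 -1 -1 -1  1  0]
  [L]: (2)·-1+(1)·1+(1)·1+(-1)·-2+(1)·3 = 5
  [Θ]: (2)·0+(1)·1+(1)·1+(-1)·0+(1)·1 = 3
  [T]: (2)·0+(1)·-1+(1)·-1+(-1)·1+(1)·-1 = -4
  [I]: (2)·-1+(1)·-1+(1)·-1+(-1)·-1+(1)·1 = -2
⇒ L^5 Θ^3 T^-4 I^-2

{"L": 5, "Θ": 3, "T": -4, "I": -2}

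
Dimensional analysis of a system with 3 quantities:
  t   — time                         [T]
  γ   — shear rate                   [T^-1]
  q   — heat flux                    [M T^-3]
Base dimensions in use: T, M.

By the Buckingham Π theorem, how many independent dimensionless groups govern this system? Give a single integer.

Dimensional matrix (T×M by t×γ×q):
  T: [ 1 -1 -3]
  M: [ 0  0  1]
Row reduction gives pivot columns t,q; rank = 2
3 vars − rank 2 = 1 Π group

1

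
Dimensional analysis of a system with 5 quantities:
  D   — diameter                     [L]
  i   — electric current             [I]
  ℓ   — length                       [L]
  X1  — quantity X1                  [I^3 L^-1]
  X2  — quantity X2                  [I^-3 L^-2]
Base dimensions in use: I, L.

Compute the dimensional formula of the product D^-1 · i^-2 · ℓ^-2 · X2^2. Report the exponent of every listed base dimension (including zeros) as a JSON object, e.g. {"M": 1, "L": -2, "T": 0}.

{"I": -8, "L": -7}

Write exponents as rows I,L / cols D,i,ℓ,X1,X2:
  I: [ 0  1  0  3 -3]
  L: [ 1  0  1 -1 -2]
  [I]: (-1)·0+(-2)·1+(-2)·0+(2)·-3 = -8
  [L]: (-1)·1+(-2)·0+(-2)·1+(2)·-2 = -7
⇒ I^-8 L^-7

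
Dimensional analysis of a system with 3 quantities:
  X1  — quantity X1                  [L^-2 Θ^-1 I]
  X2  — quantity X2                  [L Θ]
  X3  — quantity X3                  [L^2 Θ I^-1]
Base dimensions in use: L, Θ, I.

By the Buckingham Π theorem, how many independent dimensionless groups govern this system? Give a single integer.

1

Write exponents as rows L,Θ,I / cols X1,X2,X3:
  L: [-2  1  2]
  Θ: [-1  1  1]
  I: [ 1  0 -1]
Row reduction gives pivot columns X1,X2; rank = 2
Π count = n − r = 3 − 2 = 1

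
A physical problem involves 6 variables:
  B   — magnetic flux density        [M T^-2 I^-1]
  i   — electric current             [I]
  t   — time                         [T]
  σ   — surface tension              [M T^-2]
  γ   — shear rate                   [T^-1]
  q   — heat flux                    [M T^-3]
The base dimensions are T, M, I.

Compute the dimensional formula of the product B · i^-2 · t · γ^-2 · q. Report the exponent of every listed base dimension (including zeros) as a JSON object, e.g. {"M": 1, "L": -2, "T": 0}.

Dimensional matrix (T×M×I by B×i×t×σ×γ×q):
  T: [-2  0  1 -2 -1 -3]
  M: [ 1  0  0  1  0  1]
  I: [-1  1  0  0  0  0]
  [T]: (1)·-2+(-2)·0+(1)·1+(-2)·-1+(1)·-3 = -2
  [M]: (1)·1+(-2)·0+(1)·0+(-2)·0+(1)·1 = 2
  [I]: (1)·-1+(-2)·1+(1)·0+(-2)·0+(1)·0 = -3
⇒ T^-2 M^2 I^-3

{"T": -2, "M": 2, "I": -3}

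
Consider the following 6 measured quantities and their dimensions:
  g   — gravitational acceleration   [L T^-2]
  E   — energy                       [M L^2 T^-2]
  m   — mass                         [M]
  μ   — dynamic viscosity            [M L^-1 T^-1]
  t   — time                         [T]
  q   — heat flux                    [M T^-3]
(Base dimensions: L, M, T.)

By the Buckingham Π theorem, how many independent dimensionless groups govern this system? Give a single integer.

Exponent matrix [L,M,T] × [g,E,m,μ,t,q]:
  L: [ 1  2  0 -1  0  0]
  M: [ 0  1  1  1  0  1]
  T: [-2 -2  0 -1  1 -3]
RREF → pivots at {g,E,m} ⇒ r = 3
Π count = n − r = 6 − 3 = 3

3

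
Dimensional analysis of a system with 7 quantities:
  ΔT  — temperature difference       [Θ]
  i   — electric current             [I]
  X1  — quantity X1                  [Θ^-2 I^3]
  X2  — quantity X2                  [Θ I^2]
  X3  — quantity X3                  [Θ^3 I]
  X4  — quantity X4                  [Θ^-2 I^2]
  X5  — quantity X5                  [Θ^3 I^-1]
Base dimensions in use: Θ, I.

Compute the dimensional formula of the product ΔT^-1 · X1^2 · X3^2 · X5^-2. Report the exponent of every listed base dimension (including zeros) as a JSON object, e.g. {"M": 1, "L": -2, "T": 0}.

Write exponents as rows Θ,I / cols ΔT,i,X1,X2,X3,X4,X5:
  Θ: [ 1  0 -2  1  3 -2  3]
  I: [ 0  1  3  2  1  2 -1]
  [Θ]: (-1)·1+(2)·-2+(2)·3+(-2)·3 = -5
  [I]: (-1)·0+(2)·3+(2)·1+(-2)·-1 = 10
⇒ Θ^-5 I^10

{"Θ": -5, "I": 10}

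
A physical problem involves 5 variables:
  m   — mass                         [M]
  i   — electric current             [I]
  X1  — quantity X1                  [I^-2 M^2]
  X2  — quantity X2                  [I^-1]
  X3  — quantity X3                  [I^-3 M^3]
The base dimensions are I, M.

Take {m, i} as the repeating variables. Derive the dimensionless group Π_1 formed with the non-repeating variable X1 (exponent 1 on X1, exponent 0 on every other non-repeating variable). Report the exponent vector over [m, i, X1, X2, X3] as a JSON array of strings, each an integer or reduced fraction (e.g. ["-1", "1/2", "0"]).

Exponent matrix [I,M] × [m,i,X1,X2,X3]:
  I: [ 0  1 -2 -1 -3]
  M: [ 1  0  2  0  3]
RREF → pivots at {m,i} ⇒ r = 2
Pivot set = {m,i}, free = {X1,X2,X3}
RREF:
  r0: [   1    0    2    0    3]
  r1: [   0    1   -2   -1   -3]
Fix exponent of X1 at 1, X2 at 0, X3 at 0; solve each RREF row for its pivot's exponent:
  r0: exp(m) + (2)·1 = 0 ⇒ exp(m) = -2
  r1: exp(i) + (-2)·1 = 0 ⇒ exp(i) = 2
Π_1 = m^-2 · i^2 · X1

["-2", "2", "1", "0", "0"]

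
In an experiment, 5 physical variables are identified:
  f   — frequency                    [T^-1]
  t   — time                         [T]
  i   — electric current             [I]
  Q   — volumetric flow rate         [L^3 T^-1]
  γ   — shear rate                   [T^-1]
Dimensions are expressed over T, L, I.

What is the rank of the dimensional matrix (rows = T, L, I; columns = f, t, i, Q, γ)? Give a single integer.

Exponent matrix [T,L,I] × [f,t,i,Q,γ]:
  T: [-1  1  0 -1 -1]
  L: [ 0  0  0  3  0]
  I: [ 0  0  1  0  0]
RREF → pivots at {f,i,Q} ⇒ r = 3

3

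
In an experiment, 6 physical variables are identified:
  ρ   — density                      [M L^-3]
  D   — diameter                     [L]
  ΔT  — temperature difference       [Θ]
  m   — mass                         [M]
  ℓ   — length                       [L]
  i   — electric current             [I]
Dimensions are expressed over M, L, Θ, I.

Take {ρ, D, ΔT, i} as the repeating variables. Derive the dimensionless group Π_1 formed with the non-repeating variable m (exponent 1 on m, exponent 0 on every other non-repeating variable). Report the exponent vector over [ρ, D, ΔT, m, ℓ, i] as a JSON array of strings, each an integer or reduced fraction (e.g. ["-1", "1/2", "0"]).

["-1", "-3", "0", "1", "0", "0"]

Dimensional matrix (M×L×Θ×I by ρ×D×ΔT×m×ℓ×i):
  M: [ 1  0  0  1  0  0]
  L: [-3  1  0  0  1  0]
  Θ: [ 0  0  1  0  0  0]
  I: [ 0  0  0  0  0  1]
RREF → pivots at {ρ,D,ΔT,i} ⇒ r = 4
Pivot set = {ρ,D,ΔT,i}, free = {m,ℓ}
RREF:
  r0: [   1    0    0    1    0    0]
  r1: [   0    1    0    3    1    0]
  r2: [   0    0    1    0    0    0]
  r3: [   0    0    0    0    0    1]
Fix exponent of m at 1, ℓ at 0; solve each RREF row for its pivot's exponent:
  r0: exp(ρ) + (1)·1 = 0 ⇒ exp(ρ) = -1
  r1: exp(D) + (3)·1 = 0 ⇒ exp(D) = -3
  r2: exp(ΔT) + (0)·1 = 0 ⇒ exp(ΔT) = 0
  r3: exp(i) + (0)·1 = 0 ⇒ exp(i) = 0
Π_1 = ρ^-1 · D^-3 · m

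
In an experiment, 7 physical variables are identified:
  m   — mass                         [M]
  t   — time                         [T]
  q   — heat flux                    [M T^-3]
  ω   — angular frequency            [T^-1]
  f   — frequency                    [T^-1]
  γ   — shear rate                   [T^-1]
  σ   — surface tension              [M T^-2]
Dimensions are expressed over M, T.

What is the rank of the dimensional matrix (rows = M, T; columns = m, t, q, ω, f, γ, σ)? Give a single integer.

Write exponents as rows M,T / cols m,t,q,ω,f,γ,σ:
  M: [ 1  0  1  0  0  0  1]
  T: [ 0  1 -3 -1 -1 -1 -2]
Echelon form has 2 nonzero rows (pivots: m,t)

2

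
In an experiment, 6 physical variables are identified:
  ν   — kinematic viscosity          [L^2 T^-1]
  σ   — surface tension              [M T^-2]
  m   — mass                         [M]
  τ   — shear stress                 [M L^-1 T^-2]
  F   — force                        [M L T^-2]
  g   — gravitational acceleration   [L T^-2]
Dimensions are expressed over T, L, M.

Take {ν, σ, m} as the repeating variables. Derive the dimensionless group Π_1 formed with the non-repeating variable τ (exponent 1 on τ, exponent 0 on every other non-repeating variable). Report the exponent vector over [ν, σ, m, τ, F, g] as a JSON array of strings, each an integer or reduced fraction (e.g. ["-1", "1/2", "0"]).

Write exponents as rows T,L,M / cols ν,σ,m,τ,F,g:
  T: [-1 -2  0 -2 -2 -2]
  L: [ 2  0  0 -1  1  1]
  M: [ 0  1  1  1  1  0]
RREF → pivots at {ν,σ,m} ⇒ r = 3
Pivot set = {ν,σ,m}, free = {τ,F,g}
RREF:
  r0: [   1    0    0 -1/2  1/2  1/2]
  r1: [   0    1    0  5/4  3/4  3/4]
  r2: [   0    0    1 -1/4  1/4 -3/4]
Fix exponent of τ at 1, F at 0, g at 0; solve each RREF row for its pivot's exponent:
  r0: exp(ν) + (-1/2)·1 = 0 ⇒ exp(ν) = 1/2
  r1: exp(σ) + (5/4)·1 = 0 ⇒ exp(σ) = -5/4
  r2: exp(m) + (-1/4)·1 = 0 ⇒ exp(m) = 1/4
Π_1 = ν^(1/2) · σ^(-5/4) · m^(1/4) · τ

["1/2", "-5/4", "1/4", "1", "0", "0"]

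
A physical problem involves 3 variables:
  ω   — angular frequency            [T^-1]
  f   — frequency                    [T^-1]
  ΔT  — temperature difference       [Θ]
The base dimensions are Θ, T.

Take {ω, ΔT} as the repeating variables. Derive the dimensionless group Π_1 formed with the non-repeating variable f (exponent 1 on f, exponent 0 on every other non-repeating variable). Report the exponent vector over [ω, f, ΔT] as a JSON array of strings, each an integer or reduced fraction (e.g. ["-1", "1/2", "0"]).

["-1", "1", "0"]

Dimensional matrix (Θ×T by ω×f×ΔT):
  Θ: [ 0  0  1]
  T: [-1 -1  0]
RREF → pivots at {ω,ΔT} ⇒ r = 2
Repeat: ω,ΔT; free: f
RREF:
  r0: [   1    1    0]
  r1: [   0    0    1]
Fix exponent of f at 1; solve each RREF row for its pivot's exponent:
  r0: exp(ω) + (1)·1 = 0 ⇒ exp(ω) = -1
  r1: exp(ΔT) + (0)·1 = 0 ⇒ exp(ΔT) = 0
Π_1 = ω^-1 · f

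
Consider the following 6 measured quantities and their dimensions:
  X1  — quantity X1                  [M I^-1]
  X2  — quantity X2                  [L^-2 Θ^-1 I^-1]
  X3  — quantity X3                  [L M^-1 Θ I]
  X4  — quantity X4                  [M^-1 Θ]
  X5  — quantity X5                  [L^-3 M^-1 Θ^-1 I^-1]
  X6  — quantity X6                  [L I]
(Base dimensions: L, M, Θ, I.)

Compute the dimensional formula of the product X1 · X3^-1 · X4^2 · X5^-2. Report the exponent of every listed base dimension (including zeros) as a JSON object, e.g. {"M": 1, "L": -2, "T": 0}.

Dimensional matrix (L×M×Θ×I by X1×X2×X3×X4×X5×X6):
  L: [ 0 -2  1  0 -3  1]
  M: [ 1  0 -1 -1 -1  0]
  Θ: [ 0 -1  1  1 -1  0]
  I: [-1 -1  1  0 -1  1]
  [L]: (1)·0+(-1)·1+(2)·0+(-2)·-3 = 5
  [M]: (1)·1+(-1)·-1+(2)·-1+(-2)·-1 = 2
  [Θ]: (1)·0+(-1)·1+(2)·1+(-2)·-1 = 3
  [I]: (1)·-1+(-1)·1+(2)·0+(-2)·-1 = 0
⇒ L^5 M^2 Θ^3

{"L": 5, "M": 2, "Θ": 3, "I": 0}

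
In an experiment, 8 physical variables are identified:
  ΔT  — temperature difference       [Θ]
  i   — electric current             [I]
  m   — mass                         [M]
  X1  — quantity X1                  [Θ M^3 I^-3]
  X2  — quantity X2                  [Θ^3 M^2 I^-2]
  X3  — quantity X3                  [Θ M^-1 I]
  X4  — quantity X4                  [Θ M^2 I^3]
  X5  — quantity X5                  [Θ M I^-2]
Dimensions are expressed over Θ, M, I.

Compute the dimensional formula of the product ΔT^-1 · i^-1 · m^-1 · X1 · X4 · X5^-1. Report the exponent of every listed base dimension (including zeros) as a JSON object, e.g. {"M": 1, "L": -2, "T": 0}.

{"Θ": 0, "M": 3, "I": 1}

Exponent matrix [Θ,M,I] × [ΔT,i,m,X1,X2,X3,X4,X5]:
  Θ: [ 1  0  0  1  3  1  1  1]
  M: [ 0  0  1  3  2 -1  2  1]
  I: [ 0  1  0 -3 -2  1  3 -2]
  [Θ]: (-1)·1+(-1)·0+(-1)·0+(1)·1+(1)·1+(-1)·1 = 0
  [M]: (-1)·0+(-1)·0+(-1)·1+(1)·3+(1)·2+(-1)·1 = 3
  [I]: (-1)·0+(-1)·1+(-1)·0+(1)·-3+(1)·3+(-1)·-2 = 1
⇒ M^3 I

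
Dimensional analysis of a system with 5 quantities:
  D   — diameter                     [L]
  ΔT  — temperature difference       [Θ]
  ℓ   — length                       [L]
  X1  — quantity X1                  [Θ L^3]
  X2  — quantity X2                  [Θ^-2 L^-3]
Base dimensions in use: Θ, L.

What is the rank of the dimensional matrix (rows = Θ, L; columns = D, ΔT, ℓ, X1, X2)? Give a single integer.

Dimensional matrix (Θ×L by D×ΔT×ℓ×X1×X2):
  Θ: [ 0  1  0  1 -2]
  L: [ 1  0  1  3 -3]
Row reduction gives pivot columns D,ΔT; rank = 2

2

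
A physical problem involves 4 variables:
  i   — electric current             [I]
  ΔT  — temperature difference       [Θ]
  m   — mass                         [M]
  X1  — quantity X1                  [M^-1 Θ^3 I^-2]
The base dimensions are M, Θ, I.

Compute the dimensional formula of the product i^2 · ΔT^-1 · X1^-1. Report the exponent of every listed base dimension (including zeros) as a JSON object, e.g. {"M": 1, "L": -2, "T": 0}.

{"M": 1, "Θ": -4, "I": 4}

Dimensional matrix (M×Θ×I by i×ΔT×m×X1):
  M: [ 0  0  1 -1]
  Θ: [ 0  1  0  3]
  I: [ 1  0  0 -2]
  [M]: (2)·0+(-1)·0+(-1)·-1 = 1
  [Θ]: (2)·0+(-1)·1+(-1)·3 = -4
  [I]: (2)·1+(-1)·0+(-1)·-2 = 4
⇒ M Θ^-4 I^4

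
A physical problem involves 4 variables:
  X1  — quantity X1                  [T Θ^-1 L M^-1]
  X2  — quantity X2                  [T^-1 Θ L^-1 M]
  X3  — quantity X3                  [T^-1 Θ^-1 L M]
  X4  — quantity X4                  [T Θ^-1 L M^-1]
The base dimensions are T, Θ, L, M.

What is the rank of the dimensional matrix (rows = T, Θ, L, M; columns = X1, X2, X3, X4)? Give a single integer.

Write exponents as rows T,Θ,L,M / cols X1,X2,X3,X4:
  T: [ 1 -1 -1  1]
  Θ: [-1  1 -1 -1]
  L: [ 1 -1  1  1]
  M: [-1  1  1 -1]
Row reduction gives pivot columns X1,X3; rank = 2

2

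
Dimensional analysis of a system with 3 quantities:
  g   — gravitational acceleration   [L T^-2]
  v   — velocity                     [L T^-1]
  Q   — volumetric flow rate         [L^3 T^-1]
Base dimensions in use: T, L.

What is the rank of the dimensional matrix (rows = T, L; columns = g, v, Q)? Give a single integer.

Dimensional matrix (T×L by g×v×Q):
  T: [-2 -1 -1]
  L: [ 1  1  3]
Echelon form has 2 nonzero rows (pivots: g,v)

2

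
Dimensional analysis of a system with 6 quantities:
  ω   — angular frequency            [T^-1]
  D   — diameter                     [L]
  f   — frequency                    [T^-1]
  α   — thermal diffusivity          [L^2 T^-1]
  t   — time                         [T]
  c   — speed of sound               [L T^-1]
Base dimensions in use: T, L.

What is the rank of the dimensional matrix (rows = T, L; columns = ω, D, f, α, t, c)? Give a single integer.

2

Exponent matrix [T,L] × [ω,D,f,α,t,c]:
  T: [-1  0 -1 -1  1 -1]
  L: [ 0  1  0  2  0  1]
Row reduction gives pivot columns ω,D; rank = 2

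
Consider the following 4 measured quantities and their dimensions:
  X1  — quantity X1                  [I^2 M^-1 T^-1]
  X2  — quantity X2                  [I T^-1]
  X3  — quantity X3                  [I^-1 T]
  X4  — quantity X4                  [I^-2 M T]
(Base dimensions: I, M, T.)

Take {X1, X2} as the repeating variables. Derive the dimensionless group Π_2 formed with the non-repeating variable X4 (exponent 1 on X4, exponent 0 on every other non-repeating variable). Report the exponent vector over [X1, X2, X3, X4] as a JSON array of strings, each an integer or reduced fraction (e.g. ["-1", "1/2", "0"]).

["1", "0", "0", "1"]

Dimensional matrix (I×M×T by X1×X2×X3×X4):
  I: [ 2  1 -1 -2]
  M: [-1  0  0  1]
  T: [-1 -1  1  1]
Echelon form has 2 nonzero rows (pivots: X1,X2)
Repeat: X1,X2; free: X3,X4
RREF:
  r0: [   1    0    0   -1]
  r1: [   0    1   -1    0]
  r2: [   0    0    0    0]
Fix exponent of X4 at 1, X3 at 0; solve each RREF row for its pivot's exponent:
  r0: exp(X1) + (-1)·1 = 0 ⇒ exp(X1) = 1
  r1: exp(X2) + (0)·1 = 0 ⇒ exp(X2) = 0
Π_2 = X1 · X4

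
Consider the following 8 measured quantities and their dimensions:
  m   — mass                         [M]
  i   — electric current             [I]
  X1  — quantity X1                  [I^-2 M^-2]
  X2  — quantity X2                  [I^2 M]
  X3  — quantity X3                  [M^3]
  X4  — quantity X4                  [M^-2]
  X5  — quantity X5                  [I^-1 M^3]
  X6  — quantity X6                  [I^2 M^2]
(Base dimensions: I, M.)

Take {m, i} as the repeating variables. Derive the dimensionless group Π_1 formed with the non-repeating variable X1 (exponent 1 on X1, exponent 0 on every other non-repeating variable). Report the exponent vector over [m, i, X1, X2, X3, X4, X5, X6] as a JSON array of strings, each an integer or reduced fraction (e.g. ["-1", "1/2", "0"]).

Dimensional matrix (I×M by m×i×X1×X2×X3×X4×X5×X6):
  I: [ 0  1 -2  2  0  0 -1  2]
  M: [ 1  0 -2  1  3 -2  3  2]
Echelon form has 2 nonzero rows (pivots: m,i)
Pivot set = {m,i}, free = {X1,X2,X3,X4,X5,X6}
RREF:
  r0: [   1    0   -2    1    3   -2    3    2]
  r1: [   0    1   -2    2    0    0   -1    2]
Fix exponent of X1 at 1, X2 at 0, X3 at 0, X4 at 0, X5 at 0, X6 at 0; solve each RREF row for its pivot's exponent:
  r0: exp(m) + (-2)·1 = 0 ⇒ exp(m) = 2
  r1: exp(i) + (-2)·1 = 0 ⇒ exp(i) = 2
Π_1 = m^2 · i^2 · X1

["2", "2", "1", "0", "0", "0", "0", "0"]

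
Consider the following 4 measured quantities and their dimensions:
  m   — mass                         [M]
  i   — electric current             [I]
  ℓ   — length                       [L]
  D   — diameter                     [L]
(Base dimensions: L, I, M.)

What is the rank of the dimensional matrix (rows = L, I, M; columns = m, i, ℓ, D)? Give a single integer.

3

Exponent matrix [L,I,M] × [m,i,ℓ,D]:
  L: [ 0  0  1  1]
  I: [ 0  1  0  0]
  M: [ 1  0  0  0]
Echelon form has 3 nonzero rows (pivots: m,i,ℓ)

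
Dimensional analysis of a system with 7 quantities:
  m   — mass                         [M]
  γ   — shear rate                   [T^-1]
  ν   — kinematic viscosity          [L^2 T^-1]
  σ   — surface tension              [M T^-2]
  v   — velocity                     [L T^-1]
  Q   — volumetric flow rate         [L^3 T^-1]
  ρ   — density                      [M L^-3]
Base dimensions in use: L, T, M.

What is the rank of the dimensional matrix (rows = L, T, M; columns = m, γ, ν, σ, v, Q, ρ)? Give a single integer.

3

Write exponents as rows L,T,M / cols m,γ,ν,σ,v,Q,ρ:
  L: [ 0  0  2  0  1  3 -3]
  T: [ 0 -1 -1 -2 -1 -1  0]
  M: [ 1  0  0  1  0  0  1]
Row reduction gives pivot columns m,γ,ν; rank = 3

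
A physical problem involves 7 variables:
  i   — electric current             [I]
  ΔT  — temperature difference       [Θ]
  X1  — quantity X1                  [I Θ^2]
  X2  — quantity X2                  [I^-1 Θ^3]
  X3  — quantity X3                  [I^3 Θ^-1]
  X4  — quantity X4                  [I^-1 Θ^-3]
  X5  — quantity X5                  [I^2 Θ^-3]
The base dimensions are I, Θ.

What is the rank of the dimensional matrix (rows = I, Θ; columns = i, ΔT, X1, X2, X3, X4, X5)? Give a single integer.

Dimensional matrix (I×Θ by i×ΔT×X1×X2×X3×X4×X5):
  I: [ 1  0  1 -1  3 -1  2]
  Θ: [ 0  1  2  3 -1 -3 -3]
Echelon form has 2 nonzero rows (pivots: i,ΔT)

2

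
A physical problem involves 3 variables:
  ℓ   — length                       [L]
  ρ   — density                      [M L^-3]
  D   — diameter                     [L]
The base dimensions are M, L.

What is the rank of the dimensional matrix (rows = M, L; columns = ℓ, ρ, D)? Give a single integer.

Write exponents as rows M,L / cols ℓ,ρ,D:
  M: [ 0  1  0]
  L: [ 1 -3  1]
Row reduction gives pivot columns ℓ,ρ; rank = 2

2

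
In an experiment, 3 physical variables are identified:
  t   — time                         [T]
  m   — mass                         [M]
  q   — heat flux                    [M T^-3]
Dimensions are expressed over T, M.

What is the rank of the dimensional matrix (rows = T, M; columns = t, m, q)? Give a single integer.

Exponent matrix [T,M] × [t,m,q]:
  T: [ 1  0 -3]
  M: [ 0  1  1]
RREF → pivots at {t,m} ⇒ r = 2

2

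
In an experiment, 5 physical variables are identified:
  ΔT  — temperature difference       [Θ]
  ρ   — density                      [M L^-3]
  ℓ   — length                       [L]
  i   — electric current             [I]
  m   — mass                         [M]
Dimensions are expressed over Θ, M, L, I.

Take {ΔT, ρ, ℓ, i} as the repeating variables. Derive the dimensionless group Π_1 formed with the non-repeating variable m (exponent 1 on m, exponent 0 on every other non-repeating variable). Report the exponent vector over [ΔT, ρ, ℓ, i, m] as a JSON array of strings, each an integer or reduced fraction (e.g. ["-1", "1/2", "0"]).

["0", "-1", "-3", "0", "1"]

Exponent matrix [Θ,M,L,I] × [ΔT,ρ,ℓ,i,m]:
  Θ: [ 1  0  0  0  0]
  M: [ 0  1  0  0  1]
  L: [ 0 -3  1  0  0]
  I: [ 0  0  0  1  0]
Row reduction gives pivot columns ΔT,ρ,ℓ,i; rank = 4
Pivot set = {ΔT,ρ,ℓ,i}, free = {m}
RREF:
  r0: [   1    0    0    0    0]
  r1: [   0    1    0    0    1]
  r2: [   0    0    1    0    3]
  r3: [   0    0    0    1    0]
Fix exponent of m at 1; solve each RREF row for its pivot's exponent:
  r0: exp(ΔT) + (0)·1 = 0 ⇒ exp(ΔT) = 0
  r1: exp(ρ) + (1)·1 = 0 ⇒ exp(ρ) = -1
  r2: exp(ℓ) + (3)·1 = 0 ⇒ exp(ℓ) = -3
  r3: exp(i) + (0)·1 = 0 ⇒ exp(i) = 0
Π_1 = ρ^-1 · ℓ^-3 · m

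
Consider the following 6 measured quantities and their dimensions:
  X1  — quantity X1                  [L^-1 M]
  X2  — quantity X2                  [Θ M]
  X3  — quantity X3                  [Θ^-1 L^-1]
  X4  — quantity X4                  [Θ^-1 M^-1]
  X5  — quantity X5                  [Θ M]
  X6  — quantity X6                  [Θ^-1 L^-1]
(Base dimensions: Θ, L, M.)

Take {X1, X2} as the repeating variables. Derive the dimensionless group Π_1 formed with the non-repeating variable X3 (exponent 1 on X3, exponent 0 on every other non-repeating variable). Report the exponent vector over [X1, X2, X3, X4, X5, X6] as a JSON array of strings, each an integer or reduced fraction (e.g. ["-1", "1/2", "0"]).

Dimensional matrix (Θ×L×M by X1×X2×X3×X4×X5×X6):
  Θ: [ 0  1 -1 -1  1 -1]
  L: [-1  0 -1  0  0 -1]
  M: [ 1  1  0 -1  1  0]
Echelon form has 2 nonzero rows (pivots: X1,X2)
Repeat: X1,X2; free: X3,X4,X5,X6
RREF:
  r0: [   1    0    1    0    0    1]
  r1: [   0    1   -1   -1    1   -1]
  r2: [   0    0    0    0    0    0]
Fix exponent of X3 at 1, X4 at 0, X5 at 0, X6 at 0; solve each RREF row for its pivot's exponent:
  r0: exp(X1) + (1)·1 = 0 ⇒ exp(X1) = -1
  r1: exp(X2) + (-1)·1 = 0 ⇒ exp(X2) = 1
Π_1 = X1^-1 · X2 · X3

["-1", "1", "1", "0", "0", "0"]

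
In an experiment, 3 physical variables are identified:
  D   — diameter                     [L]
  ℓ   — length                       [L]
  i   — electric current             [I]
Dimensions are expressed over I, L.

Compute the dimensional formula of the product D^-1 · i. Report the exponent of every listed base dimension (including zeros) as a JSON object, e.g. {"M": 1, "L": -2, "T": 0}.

{"I": 1, "L": -1}

Write exponents as rows I,L / cols D,ℓ,i:
  I: [ 0  0  1]
  L: [ 1  1  0]
  [I]: (-1)·0+(1)·1 = 1
  [L]: (-1)·1+(1)·0 = -1
⇒ I L^-1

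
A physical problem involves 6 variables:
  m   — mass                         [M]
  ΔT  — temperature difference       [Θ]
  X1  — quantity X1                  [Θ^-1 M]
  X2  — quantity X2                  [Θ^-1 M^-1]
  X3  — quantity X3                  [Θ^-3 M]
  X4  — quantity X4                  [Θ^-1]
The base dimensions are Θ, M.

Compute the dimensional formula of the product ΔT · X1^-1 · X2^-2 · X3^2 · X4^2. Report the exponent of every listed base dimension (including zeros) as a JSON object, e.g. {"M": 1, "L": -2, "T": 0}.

{"Θ": -4, "M": 3}

Exponent matrix [Θ,M] × [m,ΔT,X1,X2,X3,X4]:
  Θ: [ 0  1 -1 -1 -3 -1]
  M: [ 1  0  1 -1  1  0]
  [Θ]: (1)·1+(-1)·-1+(-2)·-1+(2)·-3+(2)·-1 = -4
  [M]: (1)·0+(-1)·1+(-2)·-1+(2)·1+(2)·0 = 3
⇒ Θ^-4 M^3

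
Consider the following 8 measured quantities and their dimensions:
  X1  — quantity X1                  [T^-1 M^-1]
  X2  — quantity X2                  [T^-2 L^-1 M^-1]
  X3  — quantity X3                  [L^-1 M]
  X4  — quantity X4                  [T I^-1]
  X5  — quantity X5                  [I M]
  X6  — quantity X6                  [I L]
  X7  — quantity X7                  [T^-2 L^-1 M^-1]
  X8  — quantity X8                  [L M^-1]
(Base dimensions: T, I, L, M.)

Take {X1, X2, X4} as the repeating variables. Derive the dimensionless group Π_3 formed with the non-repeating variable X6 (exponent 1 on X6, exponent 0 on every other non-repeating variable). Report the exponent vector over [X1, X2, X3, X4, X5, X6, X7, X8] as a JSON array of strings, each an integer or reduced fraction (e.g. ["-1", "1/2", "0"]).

["-1", "1", "0", "1", "0", "1", "0", "0"]

Dimensional matrix (T×I×L×M by X1×X2×X3×X4×X5×X6×X7×X8):
  T: [-1 -2  0  1  0  0 -2  0]
  I: [ 0  0  0 -1  1  1  0  0]
  L: [ 0 -1 -1  0  0  1 -1  1]
  M: [-1 -1  1  0  1  0 -1 -1]
Echelon form has 3 nonzero rows (pivots: X1,X2,X4)
Repeat: X1,X2,X4; free: X3,X5,X6,X7,X8
RREF:
  r0: [   1    0   -2    0   -1    1    0    2]
  r1: [   0    1    1    0    0   -1    1   -1]
  r2: [   0    0    0    1   -1   -1    0    0]
  r3: [   0    0    0    0    0    0    0    0]
Fix exponent of X6 at 1, X3 at 0, X5 at 0, X7 at 0, X8 at 0; solve each RREF row for its pivot's exponent:
  r0: exp(X1) + (1)·1 = 0 ⇒ exp(X1) = -1
  r1: exp(X2) + (-1)·1 = 0 ⇒ exp(X2) = 1
  r2: exp(X4) + (-1)·1 = 0 ⇒ exp(X4) = 1
Π_3 = X1^-1 · X2 · X4 · X6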